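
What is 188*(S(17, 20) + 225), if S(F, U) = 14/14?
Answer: 42488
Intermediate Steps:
S(F, U) = 1 (S(F, U) = 14*(1/14) = 1)
188*(S(17, 20) + 225) = 188*(1 + 225) = 188*226 = 42488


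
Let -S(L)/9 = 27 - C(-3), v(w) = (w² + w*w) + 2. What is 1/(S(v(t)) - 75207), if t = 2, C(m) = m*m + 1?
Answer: -1/75360 ≈ -1.3270e-5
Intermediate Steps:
C(m) = 1 + m² (C(m) = m² + 1 = 1 + m²)
v(w) = 2 + 2*w² (v(w) = (w² + w²) + 2 = 2*w² + 2 = 2 + 2*w²)
S(L) = -153 (S(L) = -9*(27 - (1 + (-3)²)) = -9*(27 - (1 + 9)) = -9*(27 - 1*10) = -9*(27 - 10) = -9*17 = -153)
1/(S(v(t)) - 75207) = 1/(-153 - 75207) = 1/(-75360) = -1/75360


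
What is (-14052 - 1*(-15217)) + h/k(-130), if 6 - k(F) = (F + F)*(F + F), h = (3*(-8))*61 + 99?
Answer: 78748375/67594 ≈ 1165.0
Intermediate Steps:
h = -1365 (h = -24*61 + 99 = -1464 + 99 = -1365)
k(F) = 6 - 4*F² (k(F) = 6 - (F + F)*(F + F) = 6 - 2*F*2*F = 6 - 4*F²)
(-14052 - 1*(-15217)) + h/k(-130) = (-14052 - 1*(-15217)) - 1365/(6 - 4*(-130)²) = (-14052 + 15217) - 1365/(6 - 4*16900) = 1165 - 1365/(6 - 67600) = 1165 - 1365/(-67594) = 1165 - 1365*(-1/67594) = 1165 + 1365/67594 = 78748375/67594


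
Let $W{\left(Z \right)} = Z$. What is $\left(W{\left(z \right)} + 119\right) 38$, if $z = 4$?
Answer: $4674$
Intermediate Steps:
$\left(W{\left(z \right)} + 119\right) 38 = \left(4 + 119\right) 38 = 123 \cdot 38 = 4674$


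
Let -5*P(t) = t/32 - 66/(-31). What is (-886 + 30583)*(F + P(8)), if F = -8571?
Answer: -31563842511/124 ≈ -2.5455e+8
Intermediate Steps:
P(t) = -66/155 - t/160 (P(t) = -(t/32 - 66/(-31))/5 = -(t*(1/32) - 66*(-1/31))/5 = -(t/32 + 66/31)/5 = -(66/31 + t/32)/5 = -66/155 - t/160)
(-886 + 30583)*(F + P(8)) = (-886 + 30583)*(-8571 + (-66/155 - 1/160*8)) = 29697*(-8571 + (-66/155 - 1/20)) = 29697*(-8571 - 59/124) = 29697*(-1062863/124) = -31563842511/124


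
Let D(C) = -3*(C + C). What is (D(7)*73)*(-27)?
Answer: 82782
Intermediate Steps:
D(C) = -6*C
(D(7)*73)*(-27) = (-6*7*73)*(-27) = -42*73*(-27) = -3066*(-27) = 82782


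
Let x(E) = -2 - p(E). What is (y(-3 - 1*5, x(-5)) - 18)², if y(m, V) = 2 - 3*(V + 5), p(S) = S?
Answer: 1600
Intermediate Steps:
x(E) = -2 - E
y(m, V) = -13 - 3*V (y(m, V) = 2 - 3*(5 + V) = 2 + (-15 - 3*V) = -13 - 3*V)
(y(-3 - 1*5, x(-5)) - 18)² = ((-13 - 3*(-2 - 1*(-5))) - 18)² = ((-13 - 3*(-2 + 5)) - 18)² = ((-13 - 3*3) - 18)² = ((-13 - 9) - 18)² = (-22 - 18)² = (-40)² = 1600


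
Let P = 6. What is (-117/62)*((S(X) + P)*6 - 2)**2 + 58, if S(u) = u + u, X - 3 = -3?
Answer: -65828/31 ≈ -2123.5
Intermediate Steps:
X = 0 (X = 3 - 3 = 0)
S(u) = 2*u
(-117/62)*((S(X) + P)*6 - 2)**2 + 58 = (-117/62)*((2*0 + 6)*6 - 2)**2 + 58 = (-117*1/62)*((0 + 6)*6 - 2)**2 + 58 = -117*(6*6 - 2)**2/62 + 58 = -117*(36 - 2)**2/62 + 58 = -117/62*34**2 + 58 = -117/62*1156 + 58 = -67626/31 + 58 = -65828/31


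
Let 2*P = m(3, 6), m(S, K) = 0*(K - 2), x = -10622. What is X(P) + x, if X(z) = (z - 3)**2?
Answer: -10613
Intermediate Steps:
m(S, K) = 0 (m(S, K) = 0*(-2 + K) = 0)
P = 0 (P = (1/2)*0 = 0)
X(z) = (-3 + z)**2
X(P) + x = (-3 + 0)**2 - 10622 = (-3)**2 - 10622 = 9 - 10622 = -10613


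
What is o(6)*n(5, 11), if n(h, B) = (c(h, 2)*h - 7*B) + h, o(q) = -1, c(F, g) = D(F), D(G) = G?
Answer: 47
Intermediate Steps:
c(F, g) = F
n(h, B) = h + h² - 7*B (n(h, B) = (h*h - 7*B) + h = (h² - 7*B) + h = h + h² - 7*B)
o(6)*n(5, 11) = -(5 + 5² - 7*11) = -(5 + 25 - 77) = -1*(-47) = 47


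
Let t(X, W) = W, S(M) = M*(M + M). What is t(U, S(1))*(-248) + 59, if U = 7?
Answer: -437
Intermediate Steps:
S(M) = 2*M**2 (S(M) = M*(2*M) = 2*M**2)
t(U, S(1))*(-248) + 59 = (2*1**2)*(-248) + 59 = (2*1)*(-248) + 59 = 2*(-248) + 59 = -496 + 59 = -437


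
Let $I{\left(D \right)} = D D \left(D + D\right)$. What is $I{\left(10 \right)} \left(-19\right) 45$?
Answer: $-1710000$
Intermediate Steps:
$I{\left(D \right)} = 2 D^{3}$ ($I{\left(D \right)} = D^{2} \cdot 2 D = 2 D^{3}$)
$I{\left(10 \right)} \left(-19\right) 45 = 2 \cdot 10^{3} \left(-19\right) 45 = 2 \cdot 1000 \left(-19\right) 45 = 2000 \left(-19\right) 45 = \left(-38000\right) 45 = -1710000$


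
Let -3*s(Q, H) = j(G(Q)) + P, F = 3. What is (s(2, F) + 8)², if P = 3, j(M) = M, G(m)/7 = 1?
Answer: 196/9 ≈ 21.778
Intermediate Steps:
G(m) = 7 (G(m) = 7*1 = 7)
s(Q, H) = -10/3 (s(Q, H) = -(7 + 3)/3 = -⅓*10 = -10/3)
(s(2, F) + 8)² = (-10/3 + 8)² = (14/3)² = 196/9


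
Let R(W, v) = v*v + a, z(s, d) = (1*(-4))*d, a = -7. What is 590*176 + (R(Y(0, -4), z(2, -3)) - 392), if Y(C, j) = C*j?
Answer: 103585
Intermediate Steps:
z(s, d) = -4*d
R(W, v) = -7 + v² (R(W, v) = v*v - 7 = v² - 7 = -7 + v²)
590*176 + (R(Y(0, -4), z(2, -3)) - 392) = 590*176 + ((-7 + (-4*(-3))²) - 392) = 103840 + ((-7 + 12²) - 392) = 103840 + ((-7 + 144) - 392) = 103840 + (137 - 392) = 103840 - 255 = 103585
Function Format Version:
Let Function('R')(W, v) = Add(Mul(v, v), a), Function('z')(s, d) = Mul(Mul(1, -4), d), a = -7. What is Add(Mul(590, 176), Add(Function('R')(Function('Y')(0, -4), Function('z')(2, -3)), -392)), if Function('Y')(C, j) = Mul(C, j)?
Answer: 103585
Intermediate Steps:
Function('z')(s, d) = Mul(-4, d)
Function('R')(W, v) = Add(-7, Pow(v, 2)) (Function('R')(W, v) = Add(Mul(v, v), -7) = Add(Pow(v, 2), -7) = Add(-7, Pow(v, 2)))
Add(Mul(590, 176), Add(Function('R')(Function('Y')(0, -4), Function('z')(2, -3)), -392)) = Add(Mul(590, 176), Add(Add(-7, Pow(Mul(-4, -3), 2)), -392)) = Add(103840, Add(Add(-7, Pow(12, 2)), -392)) = Add(103840, Add(Add(-7, 144), -392)) = Add(103840, Add(137, -392)) = Add(103840, -255) = 103585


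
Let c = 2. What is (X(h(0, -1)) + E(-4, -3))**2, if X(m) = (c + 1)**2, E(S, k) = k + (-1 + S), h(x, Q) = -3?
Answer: 1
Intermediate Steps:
E(S, k) = -1 + S + k
X(m) = 9 (X(m) = (2 + 1)**2 = 3**2 = 9)
(X(h(0, -1)) + E(-4, -3))**2 = (9 + (-1 - 4 - 3))**2 = (9 - 8)**2 = 1**2 = 1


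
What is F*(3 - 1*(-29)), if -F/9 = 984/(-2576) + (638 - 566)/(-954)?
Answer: 1124208/8533 ≈ 131.75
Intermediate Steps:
F = 70263/17066 (F = -9*(984/(-2576) + (638 - 566)/(-954)) = -9*(984*(-1/2576) + 72*(-1/954)) = -9*(-123/322 - 4/53) = -9*(-7807/17066) = 70263/17066 ≈ 4.1171)
F*(3 - 1*(-29)) = 70263*(3 - 1*(-29))/17066 = 70263*(3 + 29)/17066 = (70263/17066)*32 = 1124208/8533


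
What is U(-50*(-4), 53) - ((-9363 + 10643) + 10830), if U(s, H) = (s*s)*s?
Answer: 7987890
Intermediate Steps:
U(s, H) = s³ (U(s, H) = s²*s = s³)
U(-50*(-4), 53) - ((-9363 + 10643) + 10830) = (-50*(-4))³ - ((-9363 + 10643) + 10830) = 200³ - (1280 + 10830) = 8000000 - 1*12110 = 8000000 - 12110 = 7987890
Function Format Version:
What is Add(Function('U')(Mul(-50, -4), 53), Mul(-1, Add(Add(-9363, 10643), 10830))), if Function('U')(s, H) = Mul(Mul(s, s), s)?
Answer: 7987890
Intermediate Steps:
Function('U')(s, H) = Pow(s, 3) (Function('U')(s, H) = Mul(Pow(s, 2), s) = Pow(s, 3))
Add(Function('U')(Mul(-50, -4), 53), Mul(-1, Add(Add(-9363, 10643), 10830))) = Add(Pow(Mul(-50, -4), 3), Mul(-1, Add(Add(-9363, 10643), 10830))) = Add(Pow(200, 3), Mul(-1, Add(1280, 10830))) = Add(8000000, Mul(-1, 12110)) = Add(8000000, -12110) = 7987890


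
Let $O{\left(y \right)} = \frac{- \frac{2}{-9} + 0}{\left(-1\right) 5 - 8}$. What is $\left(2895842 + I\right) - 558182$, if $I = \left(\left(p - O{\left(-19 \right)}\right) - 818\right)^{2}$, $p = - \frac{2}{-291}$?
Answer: $\frac{387268130709760}{128799801} \approx 3.0067 \cdot 10^{6}$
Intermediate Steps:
$p = \frac{2}{291}$ ($p = \left(-2\right) \left(- \frac{1}{291}\right) = \frac{2}{291} \approx 0.0068729$)
$O{\left(y \right)} = - \frac{2}{117}$ ($O{\left(y \right)} = \frac{\left(-2\right) \left(- \frac{1}{9}\right) + 0}{-5 - 8} = \frac{\frac{2}{9} + 0}{-13} = \frac{2}{9} \left(- \frac{1}{13}\right) = - \frac{2}{117}$)
$I = \frac{86177987904100}{128799801}$ ($I = \left(\left(\frac{2}{291} - - \frac{2}{117}\right) - 818\right)^{2} = \left(\left(\frac{2}{291} + \frac{2}{117}\right) - 818\right)^{2} = \left(\frac{272}{11349} - 818\right)^{2} = \left(- \frac{9283210}{11349}\right)^{2} = \frac{86177987904100}{128799801} \approx 6.6909 \cdot 10^{5}$)
$\left(2895842 + I\right) - 558182 = \left(2895842 + \frac{86177987904100}{128799801}\right) - 558182 = \frac{459161861231542}{128799801} - 558182 = \frac{387268130709760}{128799801}$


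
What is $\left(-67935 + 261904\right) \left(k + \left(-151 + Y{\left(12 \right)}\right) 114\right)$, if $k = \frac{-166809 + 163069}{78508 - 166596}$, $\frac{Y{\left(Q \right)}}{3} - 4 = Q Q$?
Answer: $\frac{12970879468441}{2002} \approx 6.479 \cdot 10^{9}$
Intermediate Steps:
$Y{\left(Q \right)} = 12 + 3 Q^{2}$ ($Y{\left(Q \right)} = 12 + 3 Q Q = 12 + 3 Q^{2}$)
$k = \frac{85}{2002}$ ($k = - \frac{3740}{-88088} = \left(-3740\right) \left(- \frac{1}{88088}\right) = \frac{85}{2002} \approx 0.042458$)
$\left(-67935 + 261904\right) \left(k + \left(-151 + Y{\left(12 \right)}\right) 114\right) = \left(-67935 + 261904\right) \left(\frac{85}{2002} + \left(-151 + \left(12 + 3 \cdot 12^{2}\right)\right) 114\right) = 193969 \left(\frac{85}{2002} + \left(-151 + \left(12 + 3 \cdot 144\right)\right) 114\right) = 193969 \left(\frac{85}{2002} + \left(-151 + \left(12 + 432\right)\right) 114\right) = 193969 \left(\frac{85}{2002} + \left(-151 + 444\right) 114\right) = 193969 \left(\frac{85}{2002} + 293 \cdot 114\right) = 193969 \left(\frac{85}{2002} + 33402\right) = 193969 \cdot \frac{66870889}{2002} = \frac{12970879468441}{2002}$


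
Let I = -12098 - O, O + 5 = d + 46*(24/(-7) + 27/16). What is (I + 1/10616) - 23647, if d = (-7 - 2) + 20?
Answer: -1325388355/37156 ≈ -35671.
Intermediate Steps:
d = 11 (d = -9 + 20 = 11)
O = -4149/56 (O = -5 + (11 + 46*(24/(-7) + 27/16)) = -5 + (11 + 46*(24*(-1/7) + 27*(1/16))) = -5 + (11 + 46*(-24/7 + 27/16)) = -5 + (11 + 46*(-195/112)) = -5 + (11 - 4485/56) = -5 - 3869/56 = -4149/56 ≈ -74.089)
I = -673339/56 (I = -12098 - 1*(-4149/56) = -12098 + 4149/56 = -673339/56 ≈ -12024.)
(I + 1/10616) - 23647 = (-673339/56 + 1/10616) - 23647 = -446760423/37156 - 23647 = -1325388355/37156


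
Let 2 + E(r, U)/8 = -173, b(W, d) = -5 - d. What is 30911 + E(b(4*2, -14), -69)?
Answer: 29511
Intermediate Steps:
E(r, U) = -1400 (E(r, U) = -16 + 8*(-173) = -16 - 1384 = -1400)
30911 + E(b(4*2, -14), -69) = 30911 - 1400 = 29511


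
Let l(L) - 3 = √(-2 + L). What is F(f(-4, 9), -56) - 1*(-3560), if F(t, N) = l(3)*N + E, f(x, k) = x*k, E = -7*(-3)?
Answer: 3357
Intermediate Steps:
l(L) = 3 + √(-2 + L)
E = 21
f(x, k) = k*x
F(t, N) = 21 + 4*N (F(t, N) = (3 + √(-2 + 3))*N + 21 = (3 + √1)*N + 21 = (3 + 1)*N + 21 = 4*N + 21 = 21 + 4*N)
F(f(-4, 9), -56) - 1*(-3560) = (21 + 4*(-56)) - 1*(-3560) = (21 - 224) + 3560 = -203 + 3560 = 3357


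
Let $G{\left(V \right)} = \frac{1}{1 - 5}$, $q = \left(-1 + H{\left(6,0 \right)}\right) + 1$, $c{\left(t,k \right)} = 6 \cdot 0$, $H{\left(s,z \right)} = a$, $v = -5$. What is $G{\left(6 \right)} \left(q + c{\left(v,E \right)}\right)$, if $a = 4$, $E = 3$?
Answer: $-1$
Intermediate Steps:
$H{\left(s,z \right)} = 4$
$c{\left(t,k \right)} = 0$
$q = 4$ ($q = \left(-1 + 4\right) + 1 = 3 + 1 = 4$)
$G{\left(V \right)} = - \frac{1}{4}$ ($G{\left(V \right)} = \frac{1}{-4} = - \frac{1}{4}$)
$G{\left(6 \right)} \left(q + c{\left(v,E \right)}\right) = - \frac{4 + 0}{4} = \left(- \frac{1}{4}\right) 4 = -1$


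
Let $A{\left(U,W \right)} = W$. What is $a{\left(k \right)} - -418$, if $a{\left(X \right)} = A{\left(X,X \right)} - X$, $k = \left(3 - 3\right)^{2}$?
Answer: $418$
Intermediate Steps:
$k = 0$ ($k = 0^{2} = 0$)
$a{\left(X \right)} = 0$ ($a{\left(X \right)} = X - X = 0$)
$a{\left(k \right)} - -418 = 0 - -418 = 0 + 418 = 418$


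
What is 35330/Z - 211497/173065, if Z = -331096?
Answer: -38070098581/28650564620 ≈ -1.3288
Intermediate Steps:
35330/Z - 211497/173065 = 35330/(-331096) - 211497/173065 = 35330*(-1/331096) - 211497*1/173065 = -17665/165548 - 211497/173065 = -38070098581/28650564620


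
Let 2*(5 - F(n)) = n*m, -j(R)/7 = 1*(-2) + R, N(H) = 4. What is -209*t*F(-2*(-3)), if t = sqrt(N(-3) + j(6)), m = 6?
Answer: 5434*I*sqrt(6) ≈ 13311.0*I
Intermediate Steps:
j(R) = 14 - 7*R (j(R) = -7*(1*(-2) + R) = -7*(-2 + R) = 14 - 7*R)
F(n) = 5 - 3*n (F(n) = 5 - n*6/2 = 5 - 3*n)
t = 2*I*sqrt(6) (t = sqrt(4 + (14 - 7*6)) = sqrt(4 + (14 - 42)) = sqrt(4 - 28) = sqrt(-24) = 2*I*sqrt(6) ≈ 4.899*I)
-209*t*F(-2*(-3)) = -209*2*I*sqrt(6)*(5 - (-6)*(-3)) = -209*2*I*sqrt(6)*(5 - 3*6) = -209*2*I*sqrt(6)*(5 - 18) = -209*2*I*sqrt(6)*(-13) = -(-5434)*I*sqrt(6) = 5434*I*sqrt(6)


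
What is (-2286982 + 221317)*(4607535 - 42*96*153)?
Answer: -8243323309935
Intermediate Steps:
(-2286982 + 221317)*(4607535 - 42*96*153) = -2065665*(4607535 - 4032*153) = -2065665*(4607535 - 616896) = -2065665*3990639 = -8243323309935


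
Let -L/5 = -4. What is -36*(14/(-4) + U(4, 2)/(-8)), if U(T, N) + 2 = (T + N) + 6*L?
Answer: 684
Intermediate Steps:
L = 20 (L = -5*(-4) = 20)
U(T, N) = 118 + N + T (U(T, N) = -2 + ((T + N) + 6*20) = -2 + ((N + T) + 120) = -2 + (120 + N + T) = 118 + N + T)
-36*(14/(-4) + U(4, 2)/(-8)) = -36*(14/(-4) + (118 + 2 + 4)/(-8)) = -36*(14*(-1/4) + 124*(-1/8)) = -36*(-7/2 - 31/2) = -36*(-19) = 684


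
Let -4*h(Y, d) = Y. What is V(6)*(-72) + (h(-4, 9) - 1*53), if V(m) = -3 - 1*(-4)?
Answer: -124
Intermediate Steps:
h(Y, d) = -Y/4
V(m) = 1 (V(m) = -3 + 4 = 1)
V(6)*(-72) + (h(-4, 9) - 1*53) = 1*(-72) + (-¼*(-4) - 1*53) = -72 + (1 - 53) = -72 - 52 = -124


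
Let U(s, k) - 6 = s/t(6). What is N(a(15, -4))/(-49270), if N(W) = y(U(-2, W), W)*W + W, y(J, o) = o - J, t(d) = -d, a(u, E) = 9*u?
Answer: -3501/9854 ≈ -0.35529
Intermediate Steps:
U(s, k) = 6 - s/6 (U(s, k) = 6 + s/((-1*6)) = 6 + s/(-6) = 6 + s*(-1/6) = 6 - s/6)
N(W) = W + W*(-19/3 + W) (N(W) = (W - (6 - 1/6*(-2)))*W + W = (W - (6 + 1/3))*W + W = (W - 1*19/3)*W + W = (W - 19/3)*W + W = (-19/3 + W)*W + W = W*(-19/3 + W) + W = W + W*(-19/3 + W))
N(a(15, -4))/(-49270) = ((9*15)*(-16 + 3*(9*15))/3)/(-49270) = ((1/3)*135*(-16 + 3*135))*(-1/49270) = ((1/3)*135*(-16 + 405))*(-1/49270) = ((1/3)*135*389)*(-1/49270) = 17505*(-1/49270) = -3501/9854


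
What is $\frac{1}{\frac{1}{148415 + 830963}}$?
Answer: $979378$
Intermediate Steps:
$\frac{1}{\frac{1}{148415 + 830963}} = \frac{1}{\frac{1}{979378}} = 979378$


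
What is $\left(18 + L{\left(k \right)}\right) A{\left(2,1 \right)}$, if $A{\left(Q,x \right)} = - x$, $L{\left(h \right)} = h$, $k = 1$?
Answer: $-19$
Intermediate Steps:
$\left(18 + L{\left(k \right)}\right) A{\left(2,1 \right)} = \left(18 + 1\right) \left(\left(-1\right) 1\right) = 19 \left(-1\right) = -19$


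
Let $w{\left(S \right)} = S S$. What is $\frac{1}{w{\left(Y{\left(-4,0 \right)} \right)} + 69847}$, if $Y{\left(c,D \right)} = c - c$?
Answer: $\frac{1}{69847} \approx 1.4317 \cdot 10^{-5}$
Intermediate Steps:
$Y{\left(c,D \right)} = 0$
$w{\left(S \right)} = S^{2}$
$\frac{1}{w{\left(Y{\left(-4,0 \right)} \right)} + 69847} = \frac{1}{0^{2} + 69847} = \frac{1}{0 + 69847} = \frac{1}{69847}$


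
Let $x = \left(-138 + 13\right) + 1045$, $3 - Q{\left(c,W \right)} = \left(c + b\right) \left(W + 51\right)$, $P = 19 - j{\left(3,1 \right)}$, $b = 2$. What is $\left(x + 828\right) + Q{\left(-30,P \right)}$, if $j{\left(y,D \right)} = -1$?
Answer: $3739$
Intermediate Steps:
$P = 20$ ($P = 19 - -1 = 19 + 1 = 20$)
$Q{\left(c,W \right)} = 3 - \left(2 + c\right) \left(51 + W\right)$ ($Q{\left(c,W \right)} = 3 - \left(c + 2\right) \left(W + 51\right) = 3 - \left(2 + c\right) \left(51 + W\right)$)
$x = 920$ ($x = -125 + 1045 = 920$)
$\left(x + 828\right) + Q{\left(-30,P \right)} = \left(920 + 828\right) - \left(-1391 - 600\right) = 1748 + \left(-99 + 1530 - 40 + 600\right) = 1748 + 1991 = 3739$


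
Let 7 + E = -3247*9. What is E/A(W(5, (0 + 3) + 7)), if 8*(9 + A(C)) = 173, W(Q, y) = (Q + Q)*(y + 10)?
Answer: -233840/101 ≈ -2315.2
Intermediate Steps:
W(Q, y) = 2*Q*(10 + y) (W(Q, y) = (2*Q)*(10 + y) = 2*Q*(10 + y))
A(C) = 101/8 (A(C) = -9 + (⅛)*173 = -9 + 173/8 = 101/8)
E = -29230 (E = -7 - 3247*9 = -7 - 29223 = -29230)
E/A(W(5, (0 + 3) + 7)) = -29230/101/8 = -29230*8/101 = -233840/101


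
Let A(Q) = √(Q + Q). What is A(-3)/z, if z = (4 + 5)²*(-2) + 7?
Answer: -I*√6/155 ≈ -0.015803*I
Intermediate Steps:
A(Q) = √2*√Q (A(Q) = √(2*Q) = √2*√Q)
z = -155 (z = 9²*(-2) + 7 = 81*(-2) + 7 = -162 + 7 = -155)
A(-3)/z = (√2*√(-3))/(-155) = (√2*(I*√3))*(-1/155) = (I*√6)*(-1/155) = -I*√6/155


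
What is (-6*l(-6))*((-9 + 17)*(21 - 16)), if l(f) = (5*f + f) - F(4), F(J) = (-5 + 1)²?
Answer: 12480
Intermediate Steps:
F(J) = 16 (F(J) = (-4)² = 16)
l(f) = -16 + 6*f (l(f) = (5*f + f) - 1*16 = 6*f - 16 = -16 + 6*f)
(-6*l(-6))*((-9 + 17)*(21 - 16)) = (-6*(-16 + 6*(-6)))*((-9 + 17)*(21 - 16)) = (-6*(-16 - 36))*(8*5) = -6*(-52)*40 = 312*40 = 12480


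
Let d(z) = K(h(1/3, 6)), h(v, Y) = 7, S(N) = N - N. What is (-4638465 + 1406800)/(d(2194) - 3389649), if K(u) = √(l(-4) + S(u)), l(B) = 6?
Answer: 730280669039/765981356213 + 646333*√6/2297944068639 ≈ 0.95339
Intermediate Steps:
S(N) = 0
K(u) = √6 (K(u) = √(6 + 0) = √6)
d(z) = √6
(-4638465 + 1406800)/(d(2194) - 3389649) = (-4638465 + 1406800)/(√6 - 3389649) = -3231665/(-3389649 + √6)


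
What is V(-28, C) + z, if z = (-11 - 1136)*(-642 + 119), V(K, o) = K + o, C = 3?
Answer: 599856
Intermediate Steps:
z = 599881 (z = -1147*(-523) = 599881)
V(-28, C) + z = (-28 + 3) + 599881 = -25 + 599881 = 599856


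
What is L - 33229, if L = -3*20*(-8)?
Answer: -32749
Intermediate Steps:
L = 480 (L = -60*(-8) = 480)
L - 33229 = 480 - 33229 = -32749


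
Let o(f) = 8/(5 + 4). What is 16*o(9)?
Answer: 128/9 ≈ 14.222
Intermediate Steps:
o(f) = 8/9
16*o(9) = 16*(8/9) = 128/9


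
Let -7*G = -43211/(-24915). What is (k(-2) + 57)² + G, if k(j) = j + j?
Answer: 69980062/24915 ≈ 2808.8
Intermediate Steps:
k(j) = 2*j
G = -6173/24915 (G = -(-6173)/(-24915) = -(-6173)*(-1)/24915 = -⅐*43211/24915 = -6173/24915 ≈ -0.24776)
(k(-2) + 57)² + G = (2*(-2) + 57)² - 6173/24915 = (-4 + 57)² - 6173/24915 = 53² - 6173/24915 = 2809 - 6173/24915 = 69980062/24915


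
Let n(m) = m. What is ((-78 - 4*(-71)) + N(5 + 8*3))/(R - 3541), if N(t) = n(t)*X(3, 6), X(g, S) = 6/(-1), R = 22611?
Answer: 16/9535 ≈ 0.0016780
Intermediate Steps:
X(g, S) = -6 (X(g, S) = 6*(-1) = -6)
N(t) = -6*t (N(t) = t*(-6) = -6*t)
((-78 - 4*(-71)) + N(5 + 8*3))/(R - 3541) = ((-78 - 4*(-71)) - 6*(5 + 8*3))/(22611 - 3541) = ((-78 + 284) - 6*(5 + 24))/19070 = (206 - 6*29)*(1/19070) = (206 - 174)*(1/19070) = 32*(1/19070) = 16/9535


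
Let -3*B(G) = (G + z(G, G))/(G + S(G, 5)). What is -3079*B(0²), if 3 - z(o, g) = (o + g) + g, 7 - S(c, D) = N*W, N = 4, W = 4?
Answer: -3079/9 ≈ -342.11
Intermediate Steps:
S(c, D) = -9 (S(c, D) = 7 - 4*4 = 7 - 1*16 = 7 - 16 = -9)
z(o, g) = 3 - o - 2*g (z(o, g) = 3 - ((o + g) + g) = 3 - ((g + o) + g) = 3 - (o + 2*g) = 3 + (-o - 2*g) = 3 - o - 2*g)
B(G) = -(3 - 2*G)/(3*(-9 + G)) (B(G) = -(G + (3 - G - 2*G))/(3*(G - 9)) = -(G + (3 - 3*G))/(3*(-9 + G)) = -(3 - 2*G)/(3*(-9 + G)))
-3079*B(0²) = -3079*(-3 + 2*0²)/(3*(-9 + 0²)) = -3079*(-3 + 2*0)/(3*(-9 + 0)) = -3079*(⅓)*(-3 + 0)/(-9) = -3079*(⅓)*(-⅑)*(-3) = -3079/9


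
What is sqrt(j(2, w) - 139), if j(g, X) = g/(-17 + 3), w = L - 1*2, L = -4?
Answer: I*sqrt(6818)/7 ≈ 11.796*I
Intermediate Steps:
w = -6 (w = -4 - 1*2 = -4 - 2 = -6)
j(g, X) = -g/14 (j(g, X) = g/(-14) = -g/14)
sqrt(j(2, w) - 139) = sqrt(-1/14*2 - 139) = sqrt(-1/7 - 139) = sqrt(-974/7) = I*sqrt(6818)/7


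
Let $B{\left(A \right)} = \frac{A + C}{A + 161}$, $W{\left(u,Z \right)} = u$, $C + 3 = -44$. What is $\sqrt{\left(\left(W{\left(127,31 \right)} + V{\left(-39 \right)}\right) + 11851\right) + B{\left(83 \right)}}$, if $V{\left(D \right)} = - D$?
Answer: $\frac{\sqrt{44715806}}{61} \approx 109.62$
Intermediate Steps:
$C = -47$ ($C = -3 - 44 = -47$)
$B{\left(A \right)} = \frac{-47 + A}{161 + A}$ ($B{\left(A \right)} = \frac{A - 47}{A + 161} = \frac{-47 + A}{161 + A}$)
$\sqrt{\left(\left(W{\left(127,31 \right)} + V{\left(-39 \right)}\right) + 11851\right) + B{\left(83 \right)}} = \sqrt{\left(\left(127 - -39\right) + 11851\right) + \frac{-47 + 83}{161 + 83}} = \sqrt{\left(\left(127 + 39\right) + 11851\right) + \frac{1}{244} \cdot 36} = \sqrt{\left(166 + 11851\right) + \frac{1}{244} \cdot 36} = \sqrt{12017 + \frac{9}{61}} = \sqrt{\frac{733046}{61}} = \frac{\sqrt{44715806}}{61}$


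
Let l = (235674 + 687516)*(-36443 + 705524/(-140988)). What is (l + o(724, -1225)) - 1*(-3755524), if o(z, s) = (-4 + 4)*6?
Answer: -395291315007984/11749 ≈ -3.3645e+10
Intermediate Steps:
o(z, s) = 0 (o(z, s) = 0*6 = 0)
l = -395335438659460/11749 (l = 923190*(-36443 + 705524*(-1/140988)) = 923190*(-36443 - 176381/35247) = 923190*(-1284682802/35247) = -395335438659460/11749 ≈ -3.3648e+10)
(l + o(724, -1225)) - 1*(-3755524) = (-395335438659460/11749 + 0) - 1*(-3755524) = -395335438659460/11749 + 3755524 = -395291315007984/11749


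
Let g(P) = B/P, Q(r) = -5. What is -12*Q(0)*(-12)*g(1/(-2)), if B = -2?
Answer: -2880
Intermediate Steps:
g(P) = -2/P
-12*Q(0)*(-12)*g(1/(-2)) = -12*(-5*(-12))*(-2/(1/(-2))) = -720*(-2/(-½)) = -720*(-2*(-2)) = -720*4 = -12*240 = -2880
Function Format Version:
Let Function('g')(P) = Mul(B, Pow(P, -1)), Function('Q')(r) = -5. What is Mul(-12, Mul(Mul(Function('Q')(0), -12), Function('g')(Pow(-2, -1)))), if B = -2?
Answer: -2880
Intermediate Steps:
Function('g')(P) = Mul(-2, Pow(P, -1))
Mul(-12, Mul(Mul(Function('Q')(0), -12), Function('g')(Pow(-2, -1)))) = Mul(-12, Mul(Mul(-5, -12), Mul(-2, Pow(Pow(-2, -1), -1)))) = Mul(-12, Mul(60, Mul(-2, Pow(Rational(-1, 2), -1)))) = Mul(-12, Mul(60, Mul(-2, -2))) = Mul(-12, Mul(60, 4)) = Mul(-12, 240) = -2880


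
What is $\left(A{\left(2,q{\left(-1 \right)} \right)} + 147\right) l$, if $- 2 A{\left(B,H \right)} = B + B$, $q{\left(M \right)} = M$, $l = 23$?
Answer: $3335$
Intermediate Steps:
$A{\left(B,H \right)} = - B$ ($A{\left(B,H \right)} = - \frac{B + B}{2} = - \frac{2 B}{2} = - B$)
$\left(A{\left(2,q{\left(-1 \right)} \right)} + 147\right) l = \left(\left(-1\right) 2 + 147\right) 23 = \left(-2 + 147\right) 23 = 145 \cdot 23 = 3335$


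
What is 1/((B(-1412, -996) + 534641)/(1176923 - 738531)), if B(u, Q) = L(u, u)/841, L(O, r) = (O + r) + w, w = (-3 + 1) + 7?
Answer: 184343836/224815131 ≈ 0.81998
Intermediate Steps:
w = 5 (w = -2 + 7 = 5)
L(O, r) = 5 + O + r (L(O, r) = (O + r) + 5 = 5 + O + r)
B(u, Q) = 5/841 + 2*u/841 (B(u, Q) = (5 + u + u)/841 = (5 + 2*u)*(1/841) = 5/841 + 2*u/841)
1/((B(-1412, -996) + 534641)/(1176923 - 738531)) = 1/(((5/841 + (2/841)*(-1412)) + 534641)/(1176923 - 738531)) = 1/(((5/841 - 2824/841) + 534641)/438392) = 1/((-2819/841 + 534641)*(1/438392)) = 1/((449630262/841)*(1/438392)) = 1/(224815131/184343836) = 184343836/224815131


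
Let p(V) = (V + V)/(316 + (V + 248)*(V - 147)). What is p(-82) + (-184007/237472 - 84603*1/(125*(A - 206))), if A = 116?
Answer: 6294304905171/932522860000 ≈ 6.7498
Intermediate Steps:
p(V) = 2*V/(316 + (-147 + V)*(248 + V)) (p(V) = (2*V)/(316 + (248 + V)*(-147 + V)) = (2*V)/(316 + (-147 + V)*(248 + V)) = 2*V/(316 + (-147 + V)*(248 + V)))
p(-82) + (-184007/237472 - 84603*1/(125*(A - 206))) = 2*(-82)/(-36140 + (-82)**2 + 101*(-82)) + (-184007/237472 - 84603*1/(125*(116 - 206))) = 2*(-82)/(-36140 + 6724 - 8282) + (-184007*1/237472 - 84603/(125*(-90))) = 2*(-82)/(-37698) + (-184007/237472 - 84603/(-11250)) = 2*(-82)*(-1/37698) + (-184007/237472 - 84603*(-1/11250)) = 82/18849 + (-184007/237472 + 28201/3750) = 82/18849 + 3003460811/445260000 = 6294304905171/932522860000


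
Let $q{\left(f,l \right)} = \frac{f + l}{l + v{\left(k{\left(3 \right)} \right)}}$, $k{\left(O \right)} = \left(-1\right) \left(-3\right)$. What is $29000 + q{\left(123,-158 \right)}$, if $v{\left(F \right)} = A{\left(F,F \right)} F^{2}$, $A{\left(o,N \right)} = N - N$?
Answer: $\frac{4582035}{158} \approx 29000.0$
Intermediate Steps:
$k{\left(O \right)} = 3$
$A{\left(o,N \right)} = 0$
$v{\left(F \right)} = 0$ ($v{\left(F \right)} = 0 F^{2} = 0$)
$q{\left(f,l \right)} = \frac{f + l}{l}$ ($q{\left(f,l \right)} = \frac{f + l}{l + 0} = \frac{f + l}{l}$)
$29000 + q{\left(123,-158 \right)} = 29000 + \frac{123 - 158}{-158} = 29000 - - \frac{35}{158} = 29000 + \frac{35}{158} = \frac{4582035}{158}$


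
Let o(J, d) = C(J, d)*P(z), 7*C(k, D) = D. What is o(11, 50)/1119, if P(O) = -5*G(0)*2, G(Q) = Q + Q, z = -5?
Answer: 0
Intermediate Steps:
G(Q) = 2*Q
P(O) = 0 (P(O) = -10*0*2 = -5*0*2 = 0*2 = 0)
C(k, D) = D/7
o(J, d) = 0 (o(J, d) = (d/7)*0 = 0)
o(11, 50)/1119 = 0/1119 = 0*(1/1119) = 0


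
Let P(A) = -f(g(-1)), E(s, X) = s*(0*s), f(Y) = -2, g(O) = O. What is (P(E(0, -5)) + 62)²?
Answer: 4096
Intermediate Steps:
E(s, X) = 0 (E(s, X) = s*0 = 0)
P(A) = 2 (P(A) = -1*(-2) = 2)
(P(E(0, -5)) + 62)² = (2 + 62)² = 64² = 4096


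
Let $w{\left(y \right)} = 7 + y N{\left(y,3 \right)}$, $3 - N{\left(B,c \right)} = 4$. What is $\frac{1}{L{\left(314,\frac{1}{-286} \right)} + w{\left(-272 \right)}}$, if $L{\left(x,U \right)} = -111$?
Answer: $\frac{1}{168} \approx 0.0059524$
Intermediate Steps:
$N{\left(B,c \right)} = -1$ ($N{\left(B,c \right)} = 3 - 4 = -1$)
$w{\left(y \right)} = 7 - y$ ($w{\left(y \right)} = 7 + y \left(-1\right) = 7 - y$)
$\frac{1}{L{\left(314,\frac{1}{-286} \right)} + w{\left(-272 \right)}} = \frac{1}{-111 + \left(7 - -272\right)} = \frac{1}{-111 + \left(7 + 272\right)} = \frac{1}{-111 + 279} = \frac{1}{168}$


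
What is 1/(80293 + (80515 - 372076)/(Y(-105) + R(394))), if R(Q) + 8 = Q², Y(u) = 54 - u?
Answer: 155387/12476196830 ≈ 1.2455e-5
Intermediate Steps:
R(Q) = -8 + Q²
1/(80293 + (80515 - 372076)/(Y(-105) + R(394))) = 1/(80293 + (80515 - 372076)/((54 - 1*(-105)) + (-8 + 394²))) = 1/(80293 - 291561/((54 + 105) + (-8 + 155236))) = 1/(80293 - 291561/(159 + 155228)) = 1/(80293 - 291561/155387) = 1/(12476196830/155387) = 155387/12476196830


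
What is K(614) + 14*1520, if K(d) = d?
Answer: 21894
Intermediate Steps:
K(614) + 14*1520 = 614 + 14*1520 = 614 + 21280 = 21894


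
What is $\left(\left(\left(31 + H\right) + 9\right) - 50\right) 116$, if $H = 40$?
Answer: $3480$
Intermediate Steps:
$\left(\left(\left(31 + H\right) + 9\right) - 50\right) 116 = \left(\left(\left(31 + 40\right) + 9\right) - 50\right) 116 = \left(\left(71 + 9\right) - 50\right) 116 = \left(80 - 50\right) 116 = 30 \cdot 116 = 3480$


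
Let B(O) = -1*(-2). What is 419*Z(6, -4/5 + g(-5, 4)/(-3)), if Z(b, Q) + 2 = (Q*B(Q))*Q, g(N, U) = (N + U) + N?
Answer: 9218/25 ≈ 368.72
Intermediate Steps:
g(N, U) = U + 2*N
B(O) = 2
Z(b, Q) = -2 + 2*Q² (Z(b, Q) = -2 + (Q*2)*Q = -2 + (2*Q)*Q = -2 + 2*Q²)
419*Z(6, -4/5 + g(-5, 4)/(-3)) = 419*(-2 + 2*(-4/5 + (4 + 2*(-5))/(-3))²) = 419*(-2 + 2*(-4*⅕ + (4 - 10)*(-⅓))²) = 419*(-2 + 2*(-⅘ - 6*(-⅓))²) = 419*(-2 + 2*(-⅘ + 2)²) = 419*(-2 + 2*(6/5)²) = 419*(-2 + 2*(36/25)) = 419*(-2 + 72/25) = 419*(22/25) = 9218/25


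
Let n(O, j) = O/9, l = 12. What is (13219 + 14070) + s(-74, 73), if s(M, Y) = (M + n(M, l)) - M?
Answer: 245527/9 ≈ 27281.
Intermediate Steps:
n(O, j) = O/9 (n(O, j) = O*(⅑) = O/9)
s(M, Y) = M/9 (s(M, Y) = (M + M/9) - M = 10*M/9 - M = M/9)
(13219 + 14070) + s(-74, 73) = (13219 + 14070) + (⅑)*(-74) = 27289 - 74/9 = 245527/9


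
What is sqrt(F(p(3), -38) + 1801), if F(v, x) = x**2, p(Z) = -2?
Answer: sqrt(3245) ≈ 56.965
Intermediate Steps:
sqrt(F(p(3), -38) + 1801) = sqrt((-38)**2 + 1801) = sqrt(1444 + 1801) = sqrt(3245)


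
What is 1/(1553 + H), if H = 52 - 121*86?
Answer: -1/8801 ≈ -0.00011362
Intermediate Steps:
H = -10354 (H = 52 - 10406 = -10354)
1/(1553 + H) = 1/(1553 - 10354) = 1/(-8801) = -1/8801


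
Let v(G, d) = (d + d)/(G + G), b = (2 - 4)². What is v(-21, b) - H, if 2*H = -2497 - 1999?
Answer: 47204/21 ≈ 2247.8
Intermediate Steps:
b = 4 (b = (-2)² = 4)
v(G, d) = d/G (v(G, d) = (2*d)/((2*G)) = (2*d)*(1/(2*G)) = d/G)
H = -2248 (H = (-2497 - 1999)/2 = (½)*(-4496) = -2248)
v(-21, b) - H = 4/(-21) - 1*(-2248) = 4*(-1/21) + 2248 = -4/21 + 2248 = 47204/21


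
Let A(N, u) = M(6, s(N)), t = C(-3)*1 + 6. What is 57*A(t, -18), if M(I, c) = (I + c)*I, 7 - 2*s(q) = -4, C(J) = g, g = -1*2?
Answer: 3933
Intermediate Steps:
g = -2
C(J) = -2
s(q) = 11/2 (s(q) = 7/2 - ½*(-4) = 7/2 + 2 = 11/2)
t = 4 (t = -2*1 + 6 = -2 + 6 = 4)
M(I, c) = I*(I + c)
A(N, u) = 69 (A(N, u) = 6*(6 + 11/2) = 6*(23/2) = 69)
57*A(t, -18) = 57*69 = 3933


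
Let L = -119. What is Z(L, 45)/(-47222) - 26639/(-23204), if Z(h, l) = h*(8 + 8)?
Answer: 93009091/78267092 ≈ 1.1884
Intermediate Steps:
Z(h, l) = 16*h (Z(h, l) = h*16 = 16*h)
Z(L, 45)/(-47222) - 26639/(-23204) = (16*(-119))/(-47222) - 26639/(-23204) = -1904*(-1/47222) - 26639*(-1/23204) = 136/3373 + 26639/23204 = 93009091/78267092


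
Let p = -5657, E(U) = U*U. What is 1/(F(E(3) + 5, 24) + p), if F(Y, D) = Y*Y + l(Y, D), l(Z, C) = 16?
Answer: -1/5445 ≈ -0.00018365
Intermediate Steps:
E(U) = U²
F(Y, D) = 16 + Y² (F(Y, D) = Y*Y + 16 = Y² + 16 = 16 + Y²)
1/(F(E(3) + 5, 24) + p) = 1/((16 + (3² + 5)²) - 5657) = 1/((16 + (9 + 5)²) - 5657) = 1/((16 + 14²) - 5657) = 1/((16 + 196) - 5657) = 1/(212 - 5657) = 1/(-5445) = -1/5445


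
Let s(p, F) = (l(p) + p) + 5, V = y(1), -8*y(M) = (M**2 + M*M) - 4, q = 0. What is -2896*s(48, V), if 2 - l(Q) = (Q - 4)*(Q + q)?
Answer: 5957072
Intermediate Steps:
y(M) = 1/2 - M**2/4 (y(M) = -((M**2 + M*M) - 4)/8 = -((M**2 + M**2) - 4)/8 = -(2*M**2 - 4)/8 = -(-4 + 2*M**2)/8 = 1/2 - M**2/4)
V = 1/4 (V = 1/2 - 1/4*1**2 = 1/2 - 1/4*1 = 1/2 - 1/4 = 1/4 ≈ 0.25000)
l(Q) = 2 - Q*(-4 + Q) (l(Q) = 2 - (Q - 4)*(Q + 0) = 2 - (-4 + Q)*Q = 2 - Q*(-4 + Q))
s(p, F) = 7 - p**2 + 5*p (s(p, F) = ((2 - p**2 + 4*p) + p) + 5 = (2 - p**2 + 5*p) + 5 = 7 - p**2 + 5*p)
-2896*s(48, V) = -2896*(7 - 1*48**2 + 5*48) = -2896*(7 - 1*2304 + 240) = -2896*(7 - 2304 + 240) = -2896*(-2057) = 5957072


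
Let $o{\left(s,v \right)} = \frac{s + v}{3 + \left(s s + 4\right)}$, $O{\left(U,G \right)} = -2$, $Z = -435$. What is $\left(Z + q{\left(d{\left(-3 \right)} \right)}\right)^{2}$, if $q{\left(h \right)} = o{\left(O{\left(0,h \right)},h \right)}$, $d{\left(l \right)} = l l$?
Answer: $\frac{22829284}{121} \approx 1.8867 \cdot 10^{5}$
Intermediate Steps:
$d{\left(l \right)} = l^{2}$
$o{\left(s,v \right)} = \frac{s + v}{7 + s^{2}}$ ($o{\left(s,v \right)} = \frac{s + v}{3 + \left(s^{2} + 4\right)} = \frac{s + v}{3 + \left(4 + s^{2}\right)} = \frac{s + v}{7 + s^{2}}$)
$q{\left(h \right)} = - \frac{2}{11} + \frac{h}{11}$ ($q{\left(h \right)} = \frac{-2 + h}{7 + \left(-2\right)^{2}} = \frac{-2 + h}{7 + 4} = \frac{-2 + h}{11} = - \frac{2}{11} + \frac{h}{11}$)
$\left(Z + q{\left(d{\left(-3 \right)} \right)}\right)^{2} = \left(-435 - \left(\frac{2}{11} - \frac{\left(-3\right)^{2}}{11}\right)\right)^{2} = \left(-435 + \left(- \frac{2}{11} + \frac{1}{11} \cdot 9\right)\right)^{2} = \left(-435 + \left(- \frac{2}{11} + \frac{9}{11}\right)\right)^{2} = \left(-435 + \frac{7}{11}\right)^{2} = \left(- \frac{4778}{11}\right)^{2} = \frac{22829284}{121}$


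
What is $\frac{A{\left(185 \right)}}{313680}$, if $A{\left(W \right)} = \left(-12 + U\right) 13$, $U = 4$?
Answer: $- \frac{13}{39210} \approx -0.00033155$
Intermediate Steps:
$A{\left(W \right)} = -104$ ($A{\left(W \right)} = \left(-12 + 4\right) 13 = \left(-8\right) 13 = -104$)
$\frac{A{\left(185 \right)}}{313680} = - \frac{104}{313680} = \left(-104\right) \frac{1}{313680} = - \frac{13}{39210}$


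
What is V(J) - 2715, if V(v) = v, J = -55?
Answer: -2770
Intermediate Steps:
V(J) - 2715 = -55 - 2715 = -2770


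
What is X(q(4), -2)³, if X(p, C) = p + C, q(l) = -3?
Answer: -125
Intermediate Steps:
X(p, C) = C + p
X(q(4), -2)³ = (-2 - 3)³ = (-5)³ = -125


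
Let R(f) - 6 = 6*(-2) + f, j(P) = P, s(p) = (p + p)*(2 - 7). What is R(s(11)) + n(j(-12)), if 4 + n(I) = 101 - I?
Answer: -7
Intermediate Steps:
s(p) = -10*p (s(p) = (2*p)*(-5) = -10*p)
R(f) = -6 + f (R(f) = 6 + (6*(-2) + f) = 6 + (-12 + f) = -6 + f)
n(I) = 97 - I (n(I) = -4 + (101 - I) = 97 - I)
R(s(11)) + n(j(-12)) = (-6 - 10*11) + (97 - 1*(-12)) = (-6 - 110) + (97 + 12) = -116 + 109 = -7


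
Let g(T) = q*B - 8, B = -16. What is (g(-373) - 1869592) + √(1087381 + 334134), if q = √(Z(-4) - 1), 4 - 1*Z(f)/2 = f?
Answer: -1869600 + √1421515 - 16*√15 ≈ -1.8685e+6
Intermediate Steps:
Z(f) = 8 - 2*f
q = √15 (q = √((8 - 2*(-4)) - 1) = √((8 + 8) - 1) = √(16 - 1) = √15 ≈ 3.8730)
g(T) = -8 - 16*√15 (g(T) = √15*(-16) - 8 = -16*√15 - 8 = -8 - 16*√15)
(g(-373) - 1869592) + √(1087381 + 334134) = ((-8 - 16*√15) - 1869592) + √(1087381 + 334134) = (-1869600 - 16*√15) + √1421515 = -1869600 + √1421515 - 16*√15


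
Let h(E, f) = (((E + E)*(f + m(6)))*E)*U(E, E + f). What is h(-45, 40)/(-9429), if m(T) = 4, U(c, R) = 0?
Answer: 0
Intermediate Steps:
h(E, f) = 0 (h(E, f) = (((E + E)*(f + 4))*E)*0 = (((2*E)*(4 + f))*E)*0 = ((2*E*(4 + f))*E)*0 = (2*E²*(4 + f))*0 = 0)
h(-45, 40)/(-9429) = 0/(-9429) = 0*(-1/9429) = 0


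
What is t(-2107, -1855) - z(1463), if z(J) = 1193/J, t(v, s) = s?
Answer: -2715058/1463 ≈ -1855.8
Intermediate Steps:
t(-2107, -1855) - z(1463) = -1855 - 1193/1463 = -2715058/1463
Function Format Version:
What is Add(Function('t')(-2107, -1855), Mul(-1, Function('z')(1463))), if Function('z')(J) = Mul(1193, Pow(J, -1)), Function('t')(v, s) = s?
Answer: Rational(-2715058, 1463) ≈ -1855.8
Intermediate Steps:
Add(Function('t')(-2107, -1855), Mul(-1, Function('z')(1463))) = Add(-1855, Mul(-1, Mul(1193, Pow(1463, -1)))) = Add(-1855, Mul(-1, Mul(1193, Rational(1, 1463)))) = Add(-1855, Mul(-1, Rational(1193, 1463))) = Add(-1855, Rational(-1193, 1463)) = Rational(-2715058, 1463)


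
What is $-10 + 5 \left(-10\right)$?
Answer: $-60$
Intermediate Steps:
$-10 + 5 \left(-10\right) = -10 - 50 = -60$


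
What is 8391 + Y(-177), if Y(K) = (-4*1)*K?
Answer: 9099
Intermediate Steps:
Y(K) = -4*K
8391 + Y(-177) = 8391 - 4*(-177) = 8391 + 708 = 9099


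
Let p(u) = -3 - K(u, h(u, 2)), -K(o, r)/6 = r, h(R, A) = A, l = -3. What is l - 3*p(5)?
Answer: -30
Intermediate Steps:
K(o, r) = -6*r
p(u) = 9 (p(u) = -3 - (-6)*2 = -3 - 1*(-12) = -3 + 12 = 9)
l - 3*p(5) = -3 - 3*9 = -3 - 27 = -30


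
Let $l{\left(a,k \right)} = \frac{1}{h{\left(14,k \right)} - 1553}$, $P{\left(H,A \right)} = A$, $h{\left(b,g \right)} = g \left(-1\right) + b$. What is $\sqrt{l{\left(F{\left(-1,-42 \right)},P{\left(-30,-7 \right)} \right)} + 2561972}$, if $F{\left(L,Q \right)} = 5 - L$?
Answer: $\frac{81 \sqrt{229119409}}{766} \approx 1600.6$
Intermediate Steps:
$h{\left(b,g \right)} = b - g$ ($h{\left(b,g \right)} = - g + b = b - g$)
$l{\left(a,k \right)} = \frac{1}{-1539 - k}$ ($l{\left(a,k \right)} = \frac{1}{\left(14 - k\right) - 1553} = \frac{1}{-1539 - k}$)
$\sqrt{l{\left(F{\left(-1,-42 \right)},P{\left(-30,-7 \right)} \right)} + 2561972} = \sqrt{- \frac{1}{1539 - 7} + 2561972} = \sqrt{- \frac{1}{1532} + 2561972} = \sqrt{\frac{3924941103}{1532}} = \frac{81 \sqrt{229119409}}{766}$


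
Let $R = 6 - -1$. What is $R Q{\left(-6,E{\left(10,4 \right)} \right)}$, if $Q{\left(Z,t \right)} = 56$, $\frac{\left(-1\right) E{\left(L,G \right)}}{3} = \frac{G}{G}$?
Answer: $392$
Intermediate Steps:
$E{\left(L,G \right)} = -3$ ($E{\left(L,G \right)} = - 3 \frac{G}{G} = \left(-3\right) 1 = -3$)
$R = 7$ ($R = 6 + 1 = 7$)
$R Q{\left(-6,E{\left(10,4 \right)} \right)} = 7 \cdot 56 = 392$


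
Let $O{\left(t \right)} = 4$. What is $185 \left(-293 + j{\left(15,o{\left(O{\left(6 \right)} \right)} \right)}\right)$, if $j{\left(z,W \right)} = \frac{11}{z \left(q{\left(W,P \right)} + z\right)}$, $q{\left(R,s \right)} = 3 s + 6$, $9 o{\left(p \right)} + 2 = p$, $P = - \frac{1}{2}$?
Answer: $- \frac{6341171}{117} \approx -54198.0$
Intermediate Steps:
$P = - \frac{1}{2}$ ($P = \left(-1\right) \frac{1}{2} = - \frac{1}{2} \approx -0.5$)
$o{\left(p \right)} = - \frac{2}{9} + \frac{p}{9}$
$q{\left(R,s \right)} = 6 + 3 s$
$j{\left(z,W \right)} = \frac{11}{z \left(\frac{9}{2} + z\right)}$ ($j{\left(z,W \right)} = \frac{11}{z \left(\left(6 + 3 \left(- \frac{1}{2}\right)\right) + z\right)} = \frac{11}{z \left(\left(6 - \frac{3}{2}\right) + z\right)} = \frac{11}{z \left(\frac{9}{2} + z\right)}$)
$185 \left(-293 + j{\left(15,o{\left(O{\left(6 \right)} \right)} \right)}\right) = 185 \left(-293 + \frac{22}{15 \left(9 + 2 \cdot 15\right)}\right) = 185 \left(-293 + 22 \cdot \frac{1}{15} \frac{1}{9 + 30}\right) = 185 \left(-293 + 22 \cdot \frac{1}{15} \cdot \frac{1}{39}\right) = 185 \left(-293 + \frac{22}{585}\right) = 185 \left(- \frac{171383}{585}\right) = - \frac{6341171}{117}$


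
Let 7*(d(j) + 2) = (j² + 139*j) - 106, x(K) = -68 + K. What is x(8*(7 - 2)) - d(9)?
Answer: -1408/7 ≈ -201.14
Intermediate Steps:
d(j) = -120/7 + j²/7 + 139*j/7 (d(j) = -2 + ((j² + 139*j) - 106)/7 = -2 + (-106 + j² + 139*j)/7 = -2 + (-106/7 + j²/7 + 139*j/7) = -120/7 + j²/7 + 139*j/7)
x(8*(7 - 2)) - d(9) = (-68 + 8*(7 - 2)) - (-120/7 + (⅐)*9² + (139/7)*9) = (-68 + 8*5) - (-120/7 + (⅐)*81 + 1251/7) = (-68 + 40) - (-120/7 + 81/7 + 1251/7) = -28 - 1*1212/7 = -28 - 1212/7 = -1408/7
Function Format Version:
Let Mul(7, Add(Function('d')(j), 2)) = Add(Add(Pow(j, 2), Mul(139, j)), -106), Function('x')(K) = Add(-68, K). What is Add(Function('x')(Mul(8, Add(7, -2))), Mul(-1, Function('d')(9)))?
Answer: Rational(-1408, 7) ≈ -201.14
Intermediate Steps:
Function('d')(j) = Add(Rational(-120, 7), Mul(Rational(1, 7), Pow(j, 2)), Mul(Rational(139, 7), j)) (Function('d')(j) = Add(-2, Mul(Rational(1, 7), Add(Add(Pow(j, 2), Mul(139, j)), -106))) = Add(-2, Mul(Rational(1, 7), Add(-106, Pow(j, 2), Mul(139, j)))) = Add(-2, Add(Rational(-106, 7), Mul(Rational(1, 7), Pow(j, 2)), Mul(Rational(139, 7), j))) = Add(Rational(-120, 7), Mul(Rational(1, 7), Pow(j, 2)), Mul(Rational(139, 7), j)))
Add(Function('x')(Mul(8, Add(7, -2))), Mul(-1, Function('d')(9))) = Add(Add(-68, Mul(8, Add(7, -2))), Mul(-1, Add(Rational(-120, 7), Mul(Rational(1, 7), Pow(9, 2)), Mul(Rational(139, 7), 9)))) = Add(Add(-68, Mul(8, 5)), Mul(-1, Add(Rational(-120, 7), Mul(Rational(1, 7), 81), Rational(1251, 7)))) = Add(Add(-68, 40), Mul(-1, Add(Rational(-120, 7), Rational(81, 7), Rational(1251, 7)))) = Add(-28, Mul(-1, Rational(1212, 7))) = Add(-28, Rational(-1212, 7)) = Rational(-1408, 7)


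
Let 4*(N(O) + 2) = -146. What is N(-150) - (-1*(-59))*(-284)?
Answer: 33435/2 ≈ 16718.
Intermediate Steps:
N(O) = -77/2 (N(O) = -2 + (1/4)*(-146) = -2 - 73/2 = -77/2)
N(-150) - (-1*(-59))*(-284) = -77/2 - (-1*(-59))*(-284) = -77/2 - 59*(-284) = -77/2 - 1*(-16756) = -77/2 + 16756 = 33435/2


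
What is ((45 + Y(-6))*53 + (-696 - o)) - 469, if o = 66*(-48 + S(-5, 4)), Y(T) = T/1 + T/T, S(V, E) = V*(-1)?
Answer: 3793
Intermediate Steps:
S(V, E) = -V
Y(T) = 1 + T (Y(T) = T*1 + 1 = T + 1 = 1 + T)
o = -2838 (o = 66*(-48 - 1*(-5)) = 66*(-48 + 5) = 66*(-43) = -2838)
((45 + Y(-6))*53 + (-696 - o)) - 469 = ((45 + (1 - 6))*53 + (-696 - 1*(-2838))) - 469 = ((45 - 5)*53 + (-696 + 2838)) - 469 = (40*53 + 2142) - 469 = (2120 + 2142) - 469 = 4262 - 469 = 3793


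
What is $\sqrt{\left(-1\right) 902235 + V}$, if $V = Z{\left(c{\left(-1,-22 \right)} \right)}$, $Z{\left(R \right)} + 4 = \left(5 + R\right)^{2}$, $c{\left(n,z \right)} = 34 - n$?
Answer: $9 i \sqrt{11119} \approx 949.02 i$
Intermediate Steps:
$Z{\left(R \right)} = -4 + \left(5 + R\right)^{2}$
$V = 1596$ ($V = -4 + \left(5 + \left(34 - -1\right)\right)^{2} = -4 + \left(5 + \left(34 + 1\right)\right)^{2} = -4 + \left(5 + 35\right)^{2} = -4 + 40^{2} = -4 + 1600 = 1596$)
$\sqrt{\left(-1\right) 902235 + V} = \sqrt{\left(-1\right) 902235 + 1596} = \sqrt{-902235 + 1596} = \sqrt{-900639} = 9 i \sqrt{11119}$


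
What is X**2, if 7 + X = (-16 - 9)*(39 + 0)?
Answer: 964324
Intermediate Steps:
X = -982 (X = -7 + (-16 - 9)*(39 + 0) = -7 - 25*39 = -7 - 975 = -982)
X**2 = (-982)**2 = 964324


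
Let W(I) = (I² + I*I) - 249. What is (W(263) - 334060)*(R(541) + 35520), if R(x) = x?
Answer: -7066910231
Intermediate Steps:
W(I) = -249 + 2*I² (W(I) = (I² + I²) - 249 = 2*I² - 249 = -249 + 2*I²)
(W(263) - 334060)*(R(541) + 35520) = ((-249 + 2*263²) - 334060)*(541 + 35520) = ((-249 + 2*69169) - 334060)*36061 = ((-249 + 138338) - 334060)*36061 = (138089 - 334060)*36061 = -195971*36061 = -7066910231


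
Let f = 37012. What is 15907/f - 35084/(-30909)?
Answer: 1790198471/1144003908 ≈ 1.5649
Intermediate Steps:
15907/f - 35084/(-30909) = 15907/37012 - 35084/(-30909) = 15907*(1/37012) - 35084*(-1/30909) = 15907/37012 + 35084/30909 = 1790198471/1144003908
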